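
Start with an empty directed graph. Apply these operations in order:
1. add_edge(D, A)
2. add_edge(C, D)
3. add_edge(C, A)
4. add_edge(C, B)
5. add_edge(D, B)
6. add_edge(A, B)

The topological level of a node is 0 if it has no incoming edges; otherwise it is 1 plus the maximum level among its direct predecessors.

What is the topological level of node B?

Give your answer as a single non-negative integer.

Op 1: add_edge(D, A). Edges now: 1
Op 2: add_edge(C, D). Edges now: 2
Op 3: add_edge(C, A). Edges now: 3
Op 4: add_edge(C, B). Edges now: 4
Op 5: add_edge(D, B). Edges now: 5
Op 6: add_edge(A, B). Edges now: 6
Compute levels (Kahn BFS):
  sources (in-degree 0): C
  process C: level=0
    C->A: in-degree(A)=1, level(A)>=1
    C->B: in-degree(B)=2, level(B)>=1
    C->D: in-degree(D)=0, level(D)=1, enqueue
  process D: level=1
    D->A: in-degree(A)=0, level(A)=2, enqueue
    D->B: in-degree(B)=1, level(B)>=2
  process A: level=2
    A->B: in-degree(B)=0, level(B)=3, enqueue
  process B: level=3
All levels: A:2, B:3, C:0, D:1
level(B) = 3

Answer: 3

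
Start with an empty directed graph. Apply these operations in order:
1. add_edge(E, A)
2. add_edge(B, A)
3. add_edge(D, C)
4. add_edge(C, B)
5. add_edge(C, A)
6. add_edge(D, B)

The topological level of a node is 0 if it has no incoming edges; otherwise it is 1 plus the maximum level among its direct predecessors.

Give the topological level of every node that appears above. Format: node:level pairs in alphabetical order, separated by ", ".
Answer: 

Op 1: add_edge(E, A). Edges now: 1
Op 2: add_edge(B, A). Edges now: 2
Op 3: add_edge(D, C). Edges now: 3
Op 4: add_edge(C, B). Edges now: 4
Op 5: add_edge(C, A). Edges now: 5
Op 6: add_edge(D, B). Edges now: 6
Compute levels (Kahn BFS):
  sources (in-degree 0): D, E
  process D: level=0
    D->B: in-degree(B)=1, level(B)>=1
    D->C: in-degree(C)=0, level(C)=1, enqueue
  process E: level=0
    E->A: in-degree(A)=2, level(A)>=1
  process C: level=1
    C->A: in-degree(A)=1, level(A)>=2
    C->B: in-degree(B)=0, level(B)=2, enqueue
  process B: level=2
    B->A: in-degree(A)=0, level(A)=3, enqueue
  process A: level=3
All levels: A:3, B:2, C:1, D:0, E:0

Answer: A:3, B:2, C:1, D:0, E:0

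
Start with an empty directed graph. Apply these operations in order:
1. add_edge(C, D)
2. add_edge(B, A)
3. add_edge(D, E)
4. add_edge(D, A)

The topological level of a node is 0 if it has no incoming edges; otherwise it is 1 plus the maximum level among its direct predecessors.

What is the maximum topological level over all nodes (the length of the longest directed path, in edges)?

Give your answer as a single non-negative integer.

Op 1: add_edge(C, D). Edges now: 1
Op 2: add_edge(B, A). Edges now: 2
Op 3: add_edge(D, E). Edges now: 3
Op 4: add_edge(D, A). Edges now: 4
Compute levels (Kahn BFS):
  sources (in-degree 0): B, C
  process B: level=0
    B->A: in-degree(A)=1, level(A)>=1
  process C: level=0
    C->D: in-degree(D)=0, level(D)=1, enqueue
  process D: level=1
    D->A: in-degree(A)=0, level(A)=2, enqueue
    D->E: in-degree(E)=0, level(E)=2, enqueue
  process A: level=2
  process E: level=2
All levels: A:2, B:0, C:0, D:1, E:2
max level = 2

Answer: 2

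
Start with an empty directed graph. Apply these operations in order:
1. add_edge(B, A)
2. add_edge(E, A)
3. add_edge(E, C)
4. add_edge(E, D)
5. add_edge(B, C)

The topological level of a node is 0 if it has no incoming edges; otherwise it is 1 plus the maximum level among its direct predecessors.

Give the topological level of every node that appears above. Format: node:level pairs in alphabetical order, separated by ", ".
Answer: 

Op 1: add_edge(B, A). Edges now: 1
Op 2: add_edge(E, A). Edges now: 2
Op 3: add_edge(E, C). Edges now: 3
Op 4: add_edge(E, D). Edges now: 4
Op 5: add_edge(B, C). Edges now: 5
Compute levels (Kahn BFS):
  sources (in-degree 0): B, E
  process B: level=0
    B->A: in-degree(A)=1, level(A)>=1
    B->C: in-degree(C)=1, level(C)>=1
  process E: level=0
    E->A: in-degree(A)=0, level(A)=1, enqueue
    E->C: in-degree(C)=0, level(C)=1, enqueue
    E->D: in-degree(D)=0, level(D)=1, enqueue
  process A: level=1
  process C: level=1
  process D: level=1
All levels: A:1, B:0, C:1, D:1, E:0

Answer: A:1, B:0, C:1, D:1, E:0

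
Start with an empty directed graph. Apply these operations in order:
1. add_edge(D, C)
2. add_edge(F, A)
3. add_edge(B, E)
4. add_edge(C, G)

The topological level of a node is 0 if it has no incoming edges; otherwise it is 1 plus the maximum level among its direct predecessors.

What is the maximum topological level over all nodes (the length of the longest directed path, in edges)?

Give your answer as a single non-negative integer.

Answer: 2

Derivation:
Op 1: add_edge(D, C). Edges now: 1
Op 2: add_edge(F, A). Edges now: 2
Op 3: add_edge(B, E). Edges now: 3
Op 4: add_edge(C, G). Edges now: 4
Compute levels (Kahn BFS):
  sources (in-degree 0): B, D, F
  process B: level=0
    B->E: in-degree(E)=0, level(E)=1, enqueue
  process D: level=0
    D->C: in-degree(C)=0, level(C)=1, enqueue
  process F: level=0
    F->A: in-degree(A)=0, level(A)=1, enqueue
  process E: level=1
  process C: level=1
    C->G: in-degree(G)=0, level(G)=2, enqueue
  process A: level=1
  process G: level=2
All levels: A:1, B:0, C:1, D:0, E:1, F:0, G:2
max level = 2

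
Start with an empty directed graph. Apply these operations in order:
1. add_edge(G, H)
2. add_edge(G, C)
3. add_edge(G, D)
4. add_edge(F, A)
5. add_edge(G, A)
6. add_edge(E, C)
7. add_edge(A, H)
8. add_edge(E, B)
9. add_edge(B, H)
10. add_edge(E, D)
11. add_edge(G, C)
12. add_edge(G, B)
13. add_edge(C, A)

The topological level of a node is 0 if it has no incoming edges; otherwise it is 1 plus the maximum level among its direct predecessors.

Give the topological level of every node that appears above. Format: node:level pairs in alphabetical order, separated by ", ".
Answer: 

Op 1: add_edge(G, H). Edges now: 1
Op 2: add_edge(G, C). Edges now: 2
Op 3: add_edge(G, D). Edges now: 3
Op 4: add_edge(F, A). Edges now: 4
Op 5: add_edge(G, A). Edges now: 5
Op 6: add_edge(E, C). Edges now: 6
Op 7: add_edge(A, H). Edges now: 7
Op 8: add_edge(E, B). Edges now: 8
Op 9: add_edge(B, H). Edges now: 9
Op 10: add_edge(E, D). Edges now: 10
Op 11: add_edge(G, C) (duplicate, no change). Edges now: 10
Op 12: add_edge(G, B). Edges now: 11
Op 13: add_edge(C, A). Edges now: 12
Compute levels (Kahn BFS):
  sources (in-degree 0): E, F, G
  process E: level=0
    E->B: in-degree(B)=1, level(B)>=1
    E->C: in-degree(C)=1, level(C)>=1
    E->D: in-degree(D)=1, level(D)>=1
  process F: level=0
    F->A: in-degree(A)=2, level(A)>=1
  process G: level=0
    G->A: in-degree(A)=1, level(A)>=1
    G->B: in-degree(B)=0, level(B)=1, enqueue
    G->C: in-degree(C)=0, level(C)=1, enqueue
    G->D: in-degree(D)=0, level(D)=1, enqueue
    G->H: in-degree(H)=2, level(H)>=1
  process B: level=1
    B->H: in-degree(H)=1, level(H)>=2
  process C: level=1
    C->A: in-degree(A)=0, level(A)=2, enqueue
  process D: level=1
  process A: level=2
    A->H: in-degree(H)=0, level(H)=3, enqueue
  process H: level=3
All levels: A:2, B:1, C:1, D:1, E:0, F:0, G:0, H:3

Answer: A:2, B:1, C:1, D:1, E:0, F:0, G:0, H:3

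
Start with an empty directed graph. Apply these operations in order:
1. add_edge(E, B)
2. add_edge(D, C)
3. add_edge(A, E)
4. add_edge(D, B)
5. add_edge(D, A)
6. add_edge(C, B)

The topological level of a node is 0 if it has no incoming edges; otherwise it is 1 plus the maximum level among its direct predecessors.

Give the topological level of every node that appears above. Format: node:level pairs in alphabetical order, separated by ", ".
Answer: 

Op 1: add_edge(E, B). Edges now: 1
Op 2: add_edge(D, C). Edges now: 2
Op 3: add_edge(A, E). Edges now: 3
Op 4: add_edge(D, B). Edges now: 4
Op 5: add_edge(D, A). Edges now: 5
Op 6: add_edge(C, B). Edges now: 6
Compute levels (Kahn BFS):
  sources (in-degree 0): D
  process D: level=0
    D->A: in-degree(A)=0, level(A)=1, enqueue
    D->B: in-degree(B)=2, level(B)>=1
    D->C: in-degree(C)=0, level(C)=1, enqueue
  process A: level=1
    A->E: in-degree(E)=0, level(E)=2, enqueue
  process C: level=1
    C->B: in-degree(B)=1, level(B)>=2
  process E: level=2
    E->B: in-degree(B)=0, level(B)=3, enqueue
  process B: level=3
All levels: A:1, B:3, C:1, D:0, E:2

Answer: A:1, B:3, C:1, D:0, E:2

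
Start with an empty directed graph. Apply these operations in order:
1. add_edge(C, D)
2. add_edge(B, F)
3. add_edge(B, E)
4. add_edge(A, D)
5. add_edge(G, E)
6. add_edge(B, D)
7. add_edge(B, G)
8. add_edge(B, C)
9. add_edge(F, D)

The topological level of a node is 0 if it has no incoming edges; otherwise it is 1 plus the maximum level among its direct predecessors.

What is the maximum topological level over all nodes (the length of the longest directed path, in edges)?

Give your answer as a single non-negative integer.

Answer: 2

Derivation:
Op 1: add_edge(C, D). Edges now: 1
Op 2: add_edge(B, F). Edges now: 2
Op 3: add_edge(B, E). Edges now: 3
Op 4: add_edge(A, D). Edges now: 4
Op 5: add_edge(G, E). Edges now: 5
Op 6: add_edge(B, D). Edges now: 6
Op 7: add_edge(B, G). Edges now: 7
Op 8: add_edge(B, C). Edges now: 8
Op 9: add_edge(F, D). Edges now: 9
Compute levels (Kahn BFS):
  sources (in-degree 0): A, B
  process A: level=0
    A->D: in-degree(D)=3, level(D)>=1
  process B: level=0
    B->C: in-degree(C)=0, level(C)=1, enqueue
    B->D: in-degree(D)=2, level(D)>=1
    B->E: in-degree(E)=1, level(E)>=1
    B->F: in-degree(F)=0, level(F)=1, enqueue
    B->G: in-degree(G)=0, level(G)=1, enqueue
  process C: level=1
    C->D: in-degree(D)=1, level(D)>=2
  process F: level=1
    F->D: in-degree(D)=0, level(D)=2, enqueue
  process G: level=1
    G->E: in-degree(E)=0, level(E)=2, enqueue
  process D: level=2
  process E: level=2
All levels: A:0, B:0, C:1, D:2, E:2, F:1, G:1
max level = 2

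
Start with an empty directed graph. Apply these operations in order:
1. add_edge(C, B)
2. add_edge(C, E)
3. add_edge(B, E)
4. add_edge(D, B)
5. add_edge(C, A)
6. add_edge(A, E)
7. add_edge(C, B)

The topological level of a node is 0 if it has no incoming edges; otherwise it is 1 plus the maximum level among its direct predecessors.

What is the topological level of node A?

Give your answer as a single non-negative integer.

Op 1: add_edge(C, B). Edges now: 1
Op 2: add_edge(C, E). Edges now: 2
Op 3: add_edge(B, E). Edges now: 3
Op 4: add_edge(D, B). Edges now: 4
Op 5: add_edge(C, A). Edges now: 5
Op 6: add_edge(A, E). Edges now: 6
Op 7: add_edge(C, B) (duplicate, no change). Edges now: 6
Compute levels (Kahn BFS):
  sources (in-degree 0): C, D
  process C: level=0
    C->A: in-degree(A)=0, level(A)=1, enqueue
    C->B: in-degree(B)=1, level(B)>=1
    C->E: in-degree(E)=2, level(E)>=1
  process D: level=0
    D->B: in-degree(B)=0, level(B)=1, enqueue
  process A: level=1
    A->E: in-degree(E)=1, level(E)>=2
  process B: level=1
    B->E: in-degree(E)=0, level(E)=2, enqueue
  process E: level=2
All levels: A:1, B:1, C:0, D:0, E:2
level(A) = 1

Answer: 1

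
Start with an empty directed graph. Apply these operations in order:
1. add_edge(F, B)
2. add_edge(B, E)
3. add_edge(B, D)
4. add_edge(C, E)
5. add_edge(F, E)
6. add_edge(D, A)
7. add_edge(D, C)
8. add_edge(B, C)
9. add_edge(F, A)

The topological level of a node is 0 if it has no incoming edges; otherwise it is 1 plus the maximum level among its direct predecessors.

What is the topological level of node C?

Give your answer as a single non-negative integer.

Op 1: add_edge(F, B). Edges now: 1
Op 2: add_edge(B, E). Edges now: 2
Op 3: add_edge(B, D). Edges now: 3
Op 4: add_edge(C, E). Edges now: 4
Op 5: add_edge(F, E). Edges now: 5
Op 6: add_edge(D, A). Edges now: 6
Op 7: add_edge(D, C). Edges now: 7
Op 8: add_edge(B, C). Edges now: 8
Op 9: add_edge(F, A). Edges now: 9
Compute levels (Kahn BFS):
  sources (in-degree 0): F
  process F: level=0
    F->A: in-degree(A)=1, level(A)>=1
    F->B: in-degree(B)=0, level(B)=1, enqueue
    F->E: in-degree(E)=2, level(E)>=1
  process B: level=1
    B->C: in-degree(C)=1, level(C)>=2
    B->D: in-degree(D)=0, level(D)=2, enqueue
    B->E: in-degree(E)=1, level(E)>=2
  process D: level=2
    D->A: in-degree(A)=0, level(A)=3, enqueue
    D->C: in-degree(C)=0, level(C)=3, enqueue
  process A: level=3
  process C: level=3
    C->E: in-degree(E)=0, level(E)=4, enqueue
  process E: level=4
All levels: A:3, B:1, C:3, D:2, E:4, F:0
level(C) = 3

Answer: 3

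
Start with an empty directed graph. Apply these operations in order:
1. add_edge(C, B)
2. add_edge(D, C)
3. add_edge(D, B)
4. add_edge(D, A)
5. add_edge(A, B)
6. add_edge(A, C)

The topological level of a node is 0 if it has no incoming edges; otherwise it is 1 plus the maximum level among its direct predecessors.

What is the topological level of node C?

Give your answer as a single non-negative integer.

Op 1: add_edge(C, B). Edges now: 1
Op 2: add_edge(D, C). Edges now: 2
Op 3: add_edge(D, B). Edges now: 3
Op 4: add_edge(D, A). Edges now: 4
Op 5: add_edge(A, B). Edges now: 5
Op 6: add_edge(A, C). Edges now: 6
Compute levels (Kahn BFS):
  sources (in-degree 0): D
  process D: level=0
    D->A: in-degree(A)=0, level(A)=1, enqueue
    D->B: in-degree(B)=2, level(B)>=1
    D->C: in-degree(C)=1, level(C)>=1
  process A: level=1
    A->B: in-degree(B)=1, level(B)>=2
    A->C: in-degree(C)=0, level(C)=2, enqueue
  process C: level=2
    C->B: in-degree(B)=0, level(B)=3, enqueue
  process B: level=3
All levels: A:1, B:3, C:2, D:0
level(C) = 2

Answer: 2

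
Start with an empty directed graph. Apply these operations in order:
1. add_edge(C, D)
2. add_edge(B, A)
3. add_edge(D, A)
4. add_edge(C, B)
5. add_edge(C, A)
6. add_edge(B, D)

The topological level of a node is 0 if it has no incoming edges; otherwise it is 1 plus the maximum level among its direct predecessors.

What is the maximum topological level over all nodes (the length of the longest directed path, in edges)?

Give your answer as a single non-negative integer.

Answer: 3

Derivation:
Op 1: add_edge(C, D). Edges now: 1
Op 2: add_edge(B, A). Edges now: 2
Op 3: add_edge(D, A). Edges now: 3
Op 4: add_edge(C, B). Edges now: 4
Op 5: add_edge(C, A). Edges now: 5
Op 6: add_edge(B, D). Edges now: 6
Compute levels (Kahn BFS):
  sources (in-degree 0): C
  process C: level=0
    C->A: in-degree(A)=2, level(A)>=1
    C->B: in-degree(B)=0, level(B)=1, enqueue
    C->D: in-degree(D)=1, level(D)>=1
  process B: level=1
    B->A: in-degree(A)=1, level(A)>=2
    B->D: in-degree(D)=0, level(D)=2, enqueue
  process D: level=2
    D->A: in-degree(A)=0, level(A)=3, enqueue
  process A: level=3
All levels: A:3, B:1, C:0, D:2
max level = 3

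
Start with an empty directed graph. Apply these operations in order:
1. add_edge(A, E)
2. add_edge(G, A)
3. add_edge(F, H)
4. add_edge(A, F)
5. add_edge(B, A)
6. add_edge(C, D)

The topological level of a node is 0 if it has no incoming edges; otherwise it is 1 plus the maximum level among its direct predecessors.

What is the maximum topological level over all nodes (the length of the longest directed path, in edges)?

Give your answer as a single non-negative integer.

Answer: 3

Derivation:
Op 1: add_edge(A, E). Edges now: 1
Op 2: add_edge(G, A). Edges now: 2
Op 3: add_edge(F, H). Edges now: 3
Op 4: add_edge(A, F). Edges now: 4
Op 5: add_edge(B, A). Edges now: 5
Op 6: add_edge(C, D). Edges now: 6
Compute levels (Kahn BFS):
  sources (in-degree 0): B, C, G
  process B: level=0
    B->A: in-degree(A)=1, level(A)>=1
  process C: level=0
    C->D: in-degree(D)=0, level(D)=1, enqueue
  process G: level=0
    G->A: in-degree(A)=0, level(A)=1, enqueue
  process D: level=1
  process A: level=1
    A->E: in-degree(E)=0, level(E)=2, enqueue
    A->F: in-degree(F)=0, level(F)=2, enqueue
  process E: level=2
  process F: level=2
    F->H: in-degree(H)=0, level(H)=3, enqueue
  process H: level=3
All levels: A:1, B:0, C:0, D:1, E:2, F:2, G:0, H:3
max level = 3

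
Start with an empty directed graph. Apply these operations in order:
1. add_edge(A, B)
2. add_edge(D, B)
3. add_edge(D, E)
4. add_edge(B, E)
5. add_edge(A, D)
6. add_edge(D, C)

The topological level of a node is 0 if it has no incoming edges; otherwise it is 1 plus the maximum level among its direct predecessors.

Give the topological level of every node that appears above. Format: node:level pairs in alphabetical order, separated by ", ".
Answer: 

Op 1: add_edge(A, B). Edges now: 1
Op 2: add_edge(D, B). Edges now: 2
Op 3: add_edge(D, E). Edges now: 3
Op 4: add_edge(B, E). Edges now: 4
Op 5: add_edge(A, D). Edges now: 5
Op 6: add_edge(D, C). Edges now: 6
Compute levels (Kahn BFS):
  sources (in-degree 0): A
  process A: level=0
    A->B: in-degree(B)=1, level(B)>=1
    A->D: in-degree(D)=0, level(D)=1, enqueue
  process D: level=1
    D->B: in-degree(B)=0, level(B)=2, enqueue
    D->C: in-degree(C)=0, level(C)=2, enqueue
    D->E: in-degree(E)=1, level(E)>=2
  process B: level=2
    B->E: in-degree(E)=0, level(E)=3, enqueue
  process C: level=2
  process E: level=3
All levels: A:0, B:2, C:2, D:1, E:3

Answer: A:0, B:2, C:2, D:1, E:3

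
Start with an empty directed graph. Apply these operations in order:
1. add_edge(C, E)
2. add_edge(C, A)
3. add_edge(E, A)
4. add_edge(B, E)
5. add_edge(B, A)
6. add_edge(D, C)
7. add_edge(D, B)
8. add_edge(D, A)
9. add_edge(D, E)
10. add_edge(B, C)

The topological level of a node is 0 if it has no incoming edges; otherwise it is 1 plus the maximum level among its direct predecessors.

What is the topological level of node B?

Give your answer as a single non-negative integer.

Answer: 1

Derivation:
Op 1: add_edge(C, E). Edges now: 1
Op 2: add_edge(C, A). Edges now: 2
Op 3: add_edge(E, A). Edges now: 3
Op 4: add_edge(B, E). Edges now: 4
Op 5: add_edge(B, A). Edges now: 5
Op 6: add_edge(D, C). Edges now: 6
Op 7: add_edge(D, B). Edges now: 7
Op 8: add_edge(D, A). Edges now: 8
Op 9: add_edge(D, E). Edges now: 9
Op 10: add_edge(B, C). Edges now: 10
Compute levels (Kahn BFS):
  sources (in-degree 0): D
  process D: level=0
    D->A: in-degree(A)=3, level(A)>=1
    D->B: in-degree(B)=0, level(B)=1, enqueue
    D->C: in-degree(C)=1, level(C)>=1
    D->E: in-degree(E)=2, level(E)>=1
  process B: level=1
    B->A: in-degree(A)=2, level(A)>=2
    B->C: in-degree(C)=0, level(C)=2, enqueue
    B->E: in-degree(E)=1, level(E)>=2
  process C: level=2
    C->A: in-degree(A)=1, level(A)>=3
    C->E: in-degree(E)=0, level(E)=3, enqueue
  process E: level=3
    E->A: in-degree(A)=0, level(A)=4, enqueue
  process A: level=4
All levels: A:4, B:1, C:2, D:0, E:3
level(B) = 1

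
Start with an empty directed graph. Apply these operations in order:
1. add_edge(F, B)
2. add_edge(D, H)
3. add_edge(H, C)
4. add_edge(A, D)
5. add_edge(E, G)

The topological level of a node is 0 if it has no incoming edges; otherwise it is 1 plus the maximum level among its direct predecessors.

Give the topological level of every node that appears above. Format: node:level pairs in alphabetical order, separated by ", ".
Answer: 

Op 1: add_edge(F, B). Edges now: 1
Op 2: add_edge(D, H). Edges now: 2
Op 3: add_edge(H, C). Edges now: 3
Op 4: add_edge(A, D). Edges now: 4
Op 5: add_edge(E, G). Edges now: 5
Compute levels (Kahn BFS):
  sources (in-degree 0): A, E, F
  process A: level=0
    A->D: in-degree(D)=0, level(D)=1, enqueue
  process E: level=0
    E->G: in-degree(G)=0, level(G)=1, enqueue
  process F: level=0
    F->B: in-degree(B)=0, level(B)=1, enqueue
  process D: level=1
    D->H: in-degree(H)=0, level(H)=2, enqueue
  process G: level=1
  process B: level=1
  process H: level=2
    H->C: in-degree(C)=0, level(C)=3, enqueue
  process C: level=3
All levels: A:0, B:1, C:3, D:1, E:0, F:0, G:1, H:2

Answer: A:0, B:1, C:3, D:1, E:0, F:0, G:1, H:2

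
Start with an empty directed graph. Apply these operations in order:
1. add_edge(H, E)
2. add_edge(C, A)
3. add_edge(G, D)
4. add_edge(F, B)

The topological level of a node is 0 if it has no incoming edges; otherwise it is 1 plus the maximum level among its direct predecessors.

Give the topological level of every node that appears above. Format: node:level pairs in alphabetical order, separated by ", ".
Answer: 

Op 1: add_edge(H, E). Edges now: 1
Op 2: add_edge(C, A). Edges now: 2
Op 3: add_edge(G, D). Edges now: 3
Op 4: add_edge(F, B). Edges now: 4
Compute levels (Kahn BFS):
  sources (in-degree 0): C, F, G, H
  process C: level=0
    C->A: in-degree(A)=0, level(A)=1, enqueue
  process F: level=0
    F->B: in-degree(B)=0, level(B)=1, enqueue
  process G: level=0
    G->D: in-degree(D)=0, level(D)=1, enqueue
  process H: level=0
    H->E: in-degree(E)=0, level(E)=1, enqueue
  process A: level=1
  process B: level=1
  process D: level=1
  process E: level=1
All levels: A:1, B:1, C:0, D:1, E:1, F:0, G:0, H:0

Answer: A:1, B:1, C:0, D:1, E:1, F:0, G:0, H:0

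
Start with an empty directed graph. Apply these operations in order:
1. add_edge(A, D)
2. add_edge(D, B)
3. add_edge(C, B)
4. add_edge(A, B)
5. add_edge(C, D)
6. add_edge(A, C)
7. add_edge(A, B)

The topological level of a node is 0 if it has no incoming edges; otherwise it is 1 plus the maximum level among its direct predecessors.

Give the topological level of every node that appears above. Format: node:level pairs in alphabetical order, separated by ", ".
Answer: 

Op 1: add_edge(A, D). Edges now: 1
Op 2: add_edge(D, B). Edges now: 2
Op 3: add_edge(C, B). Edges now: 3
Op 4: add_edge(A, B). Edges now: 4
Op 5: add_edge(C, D). Edges now: 5
Op 6: add_edge(A, C). Edges now: 6
Op 7: add_edge(A, B) (duplicate, no change). Edges now: 6
Compute levels (Kahn BFS):
  sources (in-degree 0): A
  process A: level=0
    A->B: in-degree(B)=2, level(B)>=1
    A->C: in-degree(C)=0, level(C)=1, enqueue
    A->D: in-degree(D)=1, level(D)>=1
  process C: level=1
    C->B: in-degree(B)=1, level(B)>=2
    C->D: in-degree(D)=0, level(D)=2, enqueue
  process D: level=2
    D->B: in-degree(B)=0, level(B)=3, enqueue
  process B: level=3
All levels: A:0, B:3, C:1, D:2

Answer: A:0, B:3, C:1, D:2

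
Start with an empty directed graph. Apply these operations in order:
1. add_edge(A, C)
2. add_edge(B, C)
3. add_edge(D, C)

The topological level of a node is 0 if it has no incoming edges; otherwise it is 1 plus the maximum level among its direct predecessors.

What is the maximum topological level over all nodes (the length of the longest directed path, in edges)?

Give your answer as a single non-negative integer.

Op 1: add_edge(A, C). Edges now: 1
Op 2: add_edge(B, C). Edges now: 2
Op 3: add_edge(D, C). Edges now: 3
Compute levels (Kahn BFS):
  sources (in-degree 0): A, B, D
  process A: level=0
    A->C: in-degree(C)=2, level(C)>=1
  process B: level=0
    B->C: in-degree(C)=1, level(C)>=1
  process D: level=0
    D->C: in-degree(C)=0, level(C)=1, enqueue
  process C: level=1
All levels: A:0, B:0, C:1, D:0
max level = 1

Answer: 1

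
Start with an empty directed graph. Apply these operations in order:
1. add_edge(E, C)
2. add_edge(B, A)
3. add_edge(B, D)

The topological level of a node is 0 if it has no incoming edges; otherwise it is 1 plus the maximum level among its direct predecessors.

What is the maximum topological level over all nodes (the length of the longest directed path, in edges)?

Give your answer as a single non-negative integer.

Answer: 1

Derivation:
Op 1: add_edge(E, C). Edges now: 1
Op 2: add_edge(B, A). Edges now: 2
Op 3: add_edge(B, D). Edges now: 3
Compute levels (Kahn BFS):
  sources (in-degree 0): B, E
  process B: level=0
    B->A: in-degree(A)=0, level(A)=1, enqueue
    B->D: in-degree(D)=0, level(D)=1, enqueue
  process E: level=0
    E->C: in-degree(C)=0, level(C)=1, enqueue
  process A: level=1
  process D: level=1
  process C: level=1
All levels: A:1, B:0, C:1, D:1, E:0
max level = 1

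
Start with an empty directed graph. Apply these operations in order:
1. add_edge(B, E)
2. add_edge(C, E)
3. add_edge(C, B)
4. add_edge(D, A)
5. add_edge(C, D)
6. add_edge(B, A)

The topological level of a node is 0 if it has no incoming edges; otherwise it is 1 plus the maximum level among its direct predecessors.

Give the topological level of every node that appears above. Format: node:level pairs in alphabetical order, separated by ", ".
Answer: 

Answer: A:2, B:1, C:0, D:1, E:2

Derivation:
Op 1: add_edge(B, E). Edges now: 1
Op 2: add_edge(C, E). Edges now: 2
Op 3: add_edge(C, B). Edges now: 3
Op 4: add_edge(D, A). Edges now: 4
Op 5: add_edge(C, D). Edges now: 5
Op 6: add_edge(B, A). Edges now: 6
Compute levels (Kahn BFS):
  sources (in-degree 0): C
  process C: level=0
    C->B: in-degree(B)=0, level(B)=1, enqueue
    C->D: in-degree(D)=0, level(D)=1, enqueue
    C->E: in-degree(E)=1, level(E)>=1
  process B: level=1
    B->A: in-degree(A)=1, level(A)>=2
    B->E: in-degree(E)=0, level(E)=2, enqueue
  process D: level=1
    D->A: in-degree(A)=0, level(A)=2, enqueue
  process E: level=2
  process A: level=2
All levels: A:2, B:1, C:0, D:1, E:2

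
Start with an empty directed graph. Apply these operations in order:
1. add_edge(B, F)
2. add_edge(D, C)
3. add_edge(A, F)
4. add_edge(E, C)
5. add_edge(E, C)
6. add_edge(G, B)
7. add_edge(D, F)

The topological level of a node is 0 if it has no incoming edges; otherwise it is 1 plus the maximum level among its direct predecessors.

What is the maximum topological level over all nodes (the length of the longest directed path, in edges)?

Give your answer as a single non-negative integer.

Answer: 2

Derivation:
Op 1: add_edge(B, F). Edges now: 1
Op 2: add_edge(D, C). Edges now: 2
Op 3: add_edge(A, F). Edges now: 3
Op 4: add_edge(E, C). Edges now: 4
Op 5: add_edge(E, C) (duplicate, no change). Edges now: 4
Op 6: add_edge(G, B). Edges now: 5
Op 7: add_edge(D, F). Edges now: 6
Compute levels (Kahn BFS):
  sources (in-degree 0): A, D, E, G
  process A: level=0
    A->F: in-degree(F)=2, level(F)>=1
  process D: level=0
    D->C: in-degree(C)=1, level(C)>=1
    D->F: in-degree(F)=1, level(F)>=1
  process E: level=0
    E->C: in-degree(C)=0, level(C)=1, enqueue
  process G: level=0
    G->B: in-degree(B)=0, level(B)=1, enqueue
  process C: level=1
  process B: level=1
    B->F: in-degree(F)=0, level(F)=2, enqueue
  process F: level=2
All levels: A:0, B:1, C:1, D:0, E:0, F:2, G:0
max level = 2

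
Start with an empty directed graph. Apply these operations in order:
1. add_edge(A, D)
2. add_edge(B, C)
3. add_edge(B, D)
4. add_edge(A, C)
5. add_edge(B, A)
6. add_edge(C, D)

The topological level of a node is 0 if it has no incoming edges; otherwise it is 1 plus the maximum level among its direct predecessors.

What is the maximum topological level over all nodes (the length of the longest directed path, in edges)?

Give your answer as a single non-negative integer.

Answer: 3

Derivation:
Op 1: add_edge(A, D). Edges now: 1
Op 2: add_edge(B, C). Edges now: 2
Op 3: add_edge(B, D). Edges now: 3
Op 4: add_edge(A, C). Edges now: 4
Op 5: add_edge(B, A). Edges now: 5
Op 6: add_edge(C, D). Edges now: 6
Compute levels (Kahn BFS):
  sources (in-degree 0): B
  process B: level=0
    B->A: in-degree(A)=0, level(A)=1, enqueue
    B->C: in-degree(C)=1, level(C)>=1
    B->D: in-degree(D)=2, level(D)>=1
  process A: level=1
    A->C: in-degree(C)=0, level(C)=2, enqueue
    A->D: in-degree(D)=1, level(D)>=2
  process C: level=2
    C->D: in-degree(D)=0, level(D)=3, enqueue
  process D: level=3
All levels: A:1, B:0, C:2, D:3
max level = 3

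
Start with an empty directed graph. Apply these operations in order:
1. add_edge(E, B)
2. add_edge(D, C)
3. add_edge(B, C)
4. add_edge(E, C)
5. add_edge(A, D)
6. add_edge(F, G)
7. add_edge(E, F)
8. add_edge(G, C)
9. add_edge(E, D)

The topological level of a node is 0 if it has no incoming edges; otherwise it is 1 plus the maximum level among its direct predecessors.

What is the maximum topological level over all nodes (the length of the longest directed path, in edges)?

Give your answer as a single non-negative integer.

Answer: 3

Derivation:
Op 1: add_edge(E, B). Edges now: 1
Op 2: add_edge(D, C). Edges now: 2
Op 3: add_edge(B, C). Edges now: 3
Op 4: add_edge(E, C). Edges now: 4
Op 5: add_edge(A, D). Edges now: 5
Op 6: add_edge(F, G). Edges now: 6
Op 7: add_edge(E, F). Edges now: 7
Op 8: add_edge(G, C). Edges now: 8
Op 9: add_edge(E, D). Edges now: 9
Compute levels (Kahn BFS):
  sources (in-degree 0): A, E
  process A: level=0
    A->D: in-degree(D)=1, level(D)>=1
  process E: level=0
    E->B: in-degree(B)=0, level(B)=1, enqueue
    E->C: in-degree(C)=3, level(C)>=1
    E->D: in-degree(D)=0, level(D)=1, enqueue
    E->F: in-degree(F)=0, level(F)=1, enqueue
  process B: level=1
    B->C: in-degree(C)=2, level(C)>=2
  process D: level=1
    D->C: in-degree(C)=1, level(C)>=2
  process F: level=1
    F->G: in-degree(G)=0, level(G)=2, enqueue
  process G: level=2
    G->C: in-degree(C)=0, level(C)=3, enqueue
  process C: level=3
All levels: A:0, B:1, C:3, D:1, E:0, F:1, G:2
max level = 3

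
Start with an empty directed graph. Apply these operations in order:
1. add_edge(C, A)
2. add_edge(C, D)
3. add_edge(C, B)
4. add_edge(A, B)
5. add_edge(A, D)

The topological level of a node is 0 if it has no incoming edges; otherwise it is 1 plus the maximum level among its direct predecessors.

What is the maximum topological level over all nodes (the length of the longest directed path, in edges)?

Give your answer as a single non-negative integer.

Op 1: add_edge(C, A). Edges now: 1
Op 2: add_edge(C, D). Edges now: 2
Op 3: add_edge(C, B). Edges now: 3
Op 4: add_edge(A, B). Edges now: 4
Op 5: add_edge(A, D). Edges now: 5
Compute levels (Kahn BFS):
  sources (in-degree 0): C
  process C: level=0
    C->A: in-degree(A)=0, level(A)=1, enqueue
    C->B: in-degree(B)=1, level(B)>=1
    C->D: in-degree(D)=1, level(D)>=1
  process A: level=1
    A->B: in-degree(B)=0, level(B)=2, enqueue
    A->D: in-degree(D)=0, level(D)=2, enqueue
  process B: level=2
  process D: level=2
All levels: A:1, B:2, C:0, D:2
max level = 2

Answer: 2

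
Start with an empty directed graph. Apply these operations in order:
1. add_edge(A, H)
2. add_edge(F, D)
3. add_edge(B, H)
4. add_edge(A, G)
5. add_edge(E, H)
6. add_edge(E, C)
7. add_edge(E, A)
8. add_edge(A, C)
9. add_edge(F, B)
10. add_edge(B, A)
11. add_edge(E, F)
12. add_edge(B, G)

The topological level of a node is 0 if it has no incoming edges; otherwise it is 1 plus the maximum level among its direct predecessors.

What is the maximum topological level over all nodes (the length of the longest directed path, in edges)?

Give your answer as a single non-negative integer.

Op 1: add_edge(A, H). Edges now: 1
Op 2: add_edge(F, D). Edges now: 2
Op 3: add_edge(B, H). Edges now: 3
Op 4: add_edge(A, G). Edges now: 4
Op 5: add_edge(E, H). Edges now: 5
Op 6: add_edge(E, C). Edges now: 6
Op 7: add_edge(E, A). Edges now: 7
Op 8: add_edge(A, C). Edges now: 8
Op 9: add_edge(F, B). Edges now: 9
Op 10: add_edge(B, A). Edges now: 10
Op 11: add_edge(E, F). Edges now: 11
Op 12: add_edge(B, G). Edges now: 12
Compute levels (Kahn BFS):
  sources (in-degree 0): E
  process E: level=0
    E->A: in-degree(A)=1, level(A)>=1
    E->C: in-degree(C)=1, level(C)>=1
    E->F: in-degree(F)=0, level(F)=1, enqueue
    E->H: in-degree(H)=2, level(H)>=1
  process F: level=1
    F->B: in-degree(B)=0, level(B)=2, enqueue
    F->D: in-degree(D)=0, level(D)=2, enqueue
  process B: level=2
    B->A: in-degree(A)=0, level(A)=3, enqueue
    B->G: in-degree(G)=1, level(G)>=3
    B->H: in-degree(H)=1, level(H)>=3
  process D: level=2
  process A: level=3
    A->C: in-degree(C)=0, level(C)=4, enqueue
    A->G: in-degree(G)=0, level(G)=4, enqueue
    A->H: in-degree(H)=0, level(H)=4, enqueue
  process C: level=4
  process G: level=4
  process H: level=4
All levels: A:3, B:2, C:4, D:2, E:0, F:1, G:4, H:4
max level = 4

Answer: 4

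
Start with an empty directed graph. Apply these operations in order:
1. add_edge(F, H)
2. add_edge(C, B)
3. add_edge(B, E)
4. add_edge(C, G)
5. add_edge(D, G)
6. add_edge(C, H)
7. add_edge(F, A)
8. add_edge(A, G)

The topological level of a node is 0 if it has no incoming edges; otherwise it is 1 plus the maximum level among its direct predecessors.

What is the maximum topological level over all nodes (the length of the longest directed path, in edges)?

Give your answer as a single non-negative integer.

Answer: 2

Derivation:
Op 1: add_edge(F, H). Edges now: 1
Op 2: add_edge(C, B). Edges now: 2
Op 3: add_edge(B, E). Edges now: 3
Op 4: add_edge(C, G). Edges now: 4
Op 5: add_edge(D, G). Edges now: 5
Op 6: add_edge(C, H). Edges now: 6
Op 7: add_edge(F, A). Edges now: 7
Op 8: add_edge(A, G). Edges now: 8
Compute levels (Kahn BFS):
  sources (in-degree 0): C, D, F
  process C: level=0
    C->B: in-degree(B)=0, level(B)=1, enqueue
    C->G: in-degree(G)=2, level(G)>=1
    C->H: in-degree(H)=1, level(H)>=1
  process D: level=0
    D->G: in-degree(G)=1, level(G)>=1
  process F: level=0
    F->A: in-degree(A)=0, level(A)=1, enqueue
    F->H: in-degree(H)=0, level(H)=1, enqueue
  process B: level=1
    B->E: in-degree(E)=0, level(E)=2, enqueue
  process A: level=1
    A->G: in-degree(G)=0, level(G)=2, enqueue
  process H: level=1
  process E: level=2
  process G: level=2
All levels: A:1, B:1, C:0, D:0, E:2, F:0, G:2, H:1
max level = 2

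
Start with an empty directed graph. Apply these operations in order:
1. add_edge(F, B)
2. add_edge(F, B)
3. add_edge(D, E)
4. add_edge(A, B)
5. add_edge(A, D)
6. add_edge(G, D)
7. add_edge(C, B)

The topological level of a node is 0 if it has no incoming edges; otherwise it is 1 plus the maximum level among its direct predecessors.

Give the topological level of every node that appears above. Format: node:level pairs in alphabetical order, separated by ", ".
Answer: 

Op 1: add_edge(F, B). Edges now: 1
Op 2: add_edge(F, B) (duplicate, no change). Edges now: 1
Op 3: add_edge(D, E). Edges now: 2
Op 4: add_edge(A, B). Edges now: 3
Op 5: add_edge(A, D). Edges now: 4
Op 6: add_edge(G, D). Edges now: 5
Op 7: add_edge(C, B). Edges now: 6
Compute levels (Kahn BFS):
  sources (in-degree 0): A, C, F, G
  process A: level=0
    A->B: in-degree(B)=2, level(B)>=1
    A->D: in-degree(D)=1, level(D)>=1
  process C: level=0
    C->B: in-degree(B)=1, level(B)>=1
  process F: level=0
    F->B: in-degree(B)=0, level(B)=1, enqueue
  process G: level=0
    G->D: in-degree(D)=0, level(D)=1, enqueue
  process B: level=1
  process D: level=1
    D->E: in-degree(E)=0, level(E)=2, enqueue
  process E: level=2
All levels: A:0, B:1, C:0, D:1, E:2, F:0, G:0

Answer: A:0, B:1, C:0, D:1, E:2, F:0, G:0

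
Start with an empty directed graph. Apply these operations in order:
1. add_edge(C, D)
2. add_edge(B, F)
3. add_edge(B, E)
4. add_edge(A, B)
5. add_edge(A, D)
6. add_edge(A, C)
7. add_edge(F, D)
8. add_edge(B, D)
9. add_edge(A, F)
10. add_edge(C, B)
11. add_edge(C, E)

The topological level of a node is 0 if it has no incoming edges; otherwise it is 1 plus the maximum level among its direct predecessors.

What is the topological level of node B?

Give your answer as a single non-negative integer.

Op 1: add_edge(C, D). Edges now: 1
Op 2: add_edge(B, F). Edges now: 2
Op 3: add_edge(B, E). Edges now: 3
Op 4: add_edge(A, B). Edges now: 4
Op 5: add_edge(A, D). Edges now: 5
Op 6: add_edge(A, C). Edges now: 6
Op 7: add_edge(F, D). Edges now: 7
Op 8: add_edge(B, D). Edges now: 8
Op 9: add_edge(A, F). Edges now: 9
Op 10: add_edge(C, B). Edges now: 10
Op 11: add_edge(C, E). Edges now: 11
Compute levels (Kahn BFS):
  sources (in-degree 0): A
  process A: level=0
    A->B: in-degree(B)=1, level(B)>=1
    A->C: in-degree(C)=0, level(C)=1, enqueue
    A->D: in-degree(D)=3, level(D)>=1
    A->F: in-degree(F)=1, level(F)>=1
  process C: level=1
    C->B: in-degree(B)=0, level(B)=2, enqueue
    C->D: in-degree(D)=2, level(D)>=2
    C->E: in-degree(E)=1, level(E)>=2
  process B: level=2
    B->D: in-degree(D)=1, level(D)>=3
    B->E: in-degree(E)=0, level(E)=3, enqueue
    B->F: in-degree(F)=0, level(F)=3, enqueue
  process E: level=3
  process F: level=3
    F->D: in-degree(D)=0, level(D)=4, enqueue
  process D: level=4
All levels: A:0, B:2, C:1, D:4, E:3, F:3
level(B) = 2

Answer: 2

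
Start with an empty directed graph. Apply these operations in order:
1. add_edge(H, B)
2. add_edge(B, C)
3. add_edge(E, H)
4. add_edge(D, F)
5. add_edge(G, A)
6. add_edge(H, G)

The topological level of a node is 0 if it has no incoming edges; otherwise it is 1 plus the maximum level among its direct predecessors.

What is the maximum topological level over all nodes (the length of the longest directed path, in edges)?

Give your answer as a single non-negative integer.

Op 1: add_edge(H, B). Edges now: 1
Op 2: add_edge(B, C). Edges now: 2
Op 3: add_edge(E, H). Edges now: 3
Op 4: add_edge(D, F). Edges now: 4
Op 5: add_edge(G, A). Edges now: 5
Op 6: add_edge(H, G). Edges now: 6
Compute levels (Kahn BFS):
  sources (in-degree 0): D, E
  process D: level=0
    D->F: in-degree(F)=0, level(F)=1, enqueue
  process E: level=0
    E->H: in-degree(H)=0, level(H)=1, enqueue
  process F: level=1
  process H: level=1
    H->B: in-degree(B)=0, level(B)=2, enqueue
    H->G: in-degree(G)=0, level(G)=2, enqueue
  process B: level=2
    B->C: in-degree(C)=0, level(C)=3, enqueue
  process G: level=2
    G->A: in-degree(A)=0, level(A)=3, enqueue
  process C: level=3
  process A: level=3
All levels: A:3, B:2, C:3, D:0, E:0, F:1, G:2, H:1
max level = 3

Answer: 3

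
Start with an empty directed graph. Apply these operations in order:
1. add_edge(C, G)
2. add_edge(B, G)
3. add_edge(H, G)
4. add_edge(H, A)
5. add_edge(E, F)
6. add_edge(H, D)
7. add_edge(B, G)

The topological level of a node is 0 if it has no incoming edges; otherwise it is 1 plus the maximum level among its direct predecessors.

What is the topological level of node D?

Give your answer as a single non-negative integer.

Answer: 1

Derivation:
Op 1: add_edge(C, G). Edges now: 1
Op 2: add_edge(B, G). Edges now: 2
Op 3: add_edge(H, G). Edges now: 3
Op 4: add_edge(H, A). Edges now: 4
Op 5: add_edge(E, F). Edges now: 5
Op 6: add_edge(H, D). Edges now: 6
Op 7: add_edge(B, G) (duplicate, no change). Edges now: 6
Compute levels (Kahn BFS):
  sources (in-degree 0): B, C, E, H
  process B: level=0
    B->G: in-degree(G)=2, level(G)>=1
  process C: level=0
    C->G: in-degree(G)=1, level(G)>=1
  process E: level=0
    E->F: in-degree(F)=0, level(F)=1, enqueue
  process H: level=0
    H->A: in-degree(A)=0, level(A)=1, enqueue
    H->D: in-degree(D)=0, level(D)=1, enqueue
    H->G: in-degree(G)=0, level(G)=1, enqueue
  process F: level=1
  process A: level=1
  process D: level=1
  process G: level=1
All levels: A:1, B:0, C:0, D:1, E:0, F:1, G:1, H:0
level(D) = 1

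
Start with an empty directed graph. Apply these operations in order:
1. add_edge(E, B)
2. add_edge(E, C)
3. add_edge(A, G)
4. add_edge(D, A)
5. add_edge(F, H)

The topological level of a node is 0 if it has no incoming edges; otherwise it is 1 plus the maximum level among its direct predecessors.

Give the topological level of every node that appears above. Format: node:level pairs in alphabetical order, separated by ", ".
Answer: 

Op 1: add_edge(E, B). Edges now: 1
Op 2: add_edge(E, C). Edges now: 2
Op 3: add_edge(A, G). Edges now: 3
Op 4: add_edge(D, A). Edges now: 4
Op 5: add_edge(F, H). Edges now: 5
Compute levels (Kahn BFS):
  sources (in-degree 0): D, E, F
  process D: level=0
    D->A: in-degree(A)=0, level(A)=1, enqueue
  process E: level=0
    E->B: in-degree(B)=0, level(B)=1, enqueue
    E->C: in-degree(C)=0, level(C)=1, enqueue
  process F: level=0
    F->H: in-degree(H)=0, level(H)=1, enqueue
  process A: level=1
    A->G: in-degree(G)=0, level(G)=2, enqueue
  process B: level=1
  process C: level=1
  process H: level=1
  process G: level=2
All levels: A:1, B:1, C:1, D:0, E:0, F:0, G:2, H:1

Answer: A:1, B:1, C:1, D:0, E:0, F:0, G:2, H:1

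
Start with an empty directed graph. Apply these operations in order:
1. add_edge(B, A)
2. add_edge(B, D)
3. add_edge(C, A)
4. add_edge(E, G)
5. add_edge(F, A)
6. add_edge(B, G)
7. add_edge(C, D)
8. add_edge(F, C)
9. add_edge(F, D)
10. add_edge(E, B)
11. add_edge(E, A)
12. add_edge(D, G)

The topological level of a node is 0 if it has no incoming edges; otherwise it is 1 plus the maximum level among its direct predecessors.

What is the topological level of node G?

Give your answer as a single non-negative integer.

Op 1: add_edge(B, A). Edges now: 1
Op 2: add_edge(B, D). Edges now: 2
Op 3: add_edge(C, A). Edges now: 3
Op 4: add_edge(E, G). Edges now: 4
Op 5: add_edge(F, A). Edges now: 5
Op 6: add_edge(B, G). Edges now: 6
Op 7: add_edge(C, D). Edges now: 7
Op 8: add_edge(F, C). Edges now: 8
Op 9: add_edge(F, D). Edges now: 9
Op 10: add_edge(E, B). Edges now: 10
Op 11: add_edge(E, A). Edges now: 11
Op 12: add_edge(D, G). Edges now: 12
Compute levels (Kahn BFS):
  sources (in-degree 0): E, F
  process E: level=0
    E->A: in-degree(A)=3, level(A)>=1
    E->B: in-degree(B)=0, level(B)=1, enqueue
    E->G: in-degree(G)=2, level(G)>=1
  process F: level=0
    F->A: in-degree(A)=2, level(A)>=1
    F->C: in-degree(C)=0, level(C)=1, enqueue
    F->D: in-degree(D)=2, level(D)>=1
  process B: level=1
    B->A: in-degree(A)=1, level(A)>=2
    B->D: in-degree(D)=1, level(D)>=2
    B->G: in-degree(G)=1, level(G)>=2
  process C: level=1
    C->A: in-degree(A)=0, level(A)=2, enqueue
    C->D: in-degree(D)=0, level(D)=2, enqueue
  process A: level=2
  process D: level=2
    D->G: in-degree(G)=0, level(G)=3, enqueue
  process G: level=3
All levels: A:2, B:1, C:1, D:2, E:0, F:0, G:3
level(G) = 3

Answer: 3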